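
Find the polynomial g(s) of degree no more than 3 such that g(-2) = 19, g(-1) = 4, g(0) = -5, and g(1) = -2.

g(s) = s^3 + 6s^2 - 4s - 5

Write g(s) = as^3 + bs^2 + cs + d. Substituting each data point gives a linear system:
  -8a + 4b - 2c + d = 19
  -a + b - c + d = 4
  d = -5
  a + b + c + d = -2
Solving the system yields a = 1, b = 6, c = -4, d = -5.
So g(s) = s³ + 6s² - 4s - 5.
Check: g(1) = -2. ✓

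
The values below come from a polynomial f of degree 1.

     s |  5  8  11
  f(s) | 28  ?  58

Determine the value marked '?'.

The 2 known points determine the degree-1 polynomial uniquely.
Write f(s) = as + b. Substituting each data point gives a linear system:
  5a + b = 28
  11a + b = 58
Solving the system yields a = 5, b = 3.
So f(s) = 5s + 3.
Then f(8) = 43.

43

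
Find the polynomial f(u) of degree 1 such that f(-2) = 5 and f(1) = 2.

Using the Lagrange interpolation formula with nodes -2, 1:
  L_0(u) = (u - 1) / -3
  L_1(u) = (u + 2) / 3
Then f(u) = 5·L_0(u) + 2·L_1(u).
Expanding and collecting terms gives f(u) = -u + 3.
Check: f(-2) = 5. ✓

f(u) = -u + 3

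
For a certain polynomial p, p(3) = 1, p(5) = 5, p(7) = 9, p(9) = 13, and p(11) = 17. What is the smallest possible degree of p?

1

Forward differences of the values at s = 3, 5, 7, 9, 11:
  p  : 1  5  9  13  17
  Δ  : 4  4  4  4
  Δ^2: 0  0  0
  Δ^3: 0  0
  Δ^4: 0
The first differences are constant (4) and nonzero, while all higher differences vanish, so the minimal degree is 1.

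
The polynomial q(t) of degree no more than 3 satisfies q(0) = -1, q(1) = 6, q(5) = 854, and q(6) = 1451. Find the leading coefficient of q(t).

6

Write q(t) = at^3 + bt^2 + ct + d. Substituting each data point gives a linear system:
  d = -1
  a + b + c + d = 6
  125a + 25b + 5c + d = 854
  216a + 36b + 6c + d = 1451
Solving the system yields a = 6, b = 5, c = -4, d = -1.
So q(t) = 6t^3 + 5t^2 - 4t - 1.
The leading coefficient is 6.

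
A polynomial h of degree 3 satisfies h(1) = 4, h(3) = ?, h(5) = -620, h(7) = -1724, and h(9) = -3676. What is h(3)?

-124

On equispaced nodes a degree-3 polynomial has vanishing fourth forward difference, so
  h(1) - 4·h(3) + 6·h(5) - 4·h(7) + h(9) = 0.
Substituting the known values and solving for h(3):
  -4·h(3) = 496
  h(3) = -124.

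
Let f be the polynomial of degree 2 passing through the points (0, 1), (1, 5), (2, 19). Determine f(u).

Write f(u) = au^2 + bu + c. Substituting each data point gives a linear system:
  c = 1
  a + b + c = 5
  4a + 2b + c = 19
Solving the system yields a = 5, b = -1, c = 1.
So f(u) = 5u^2 - u + 1.
Check: f(0) = 1. ✓

f(u) = 5u^2 - u + 1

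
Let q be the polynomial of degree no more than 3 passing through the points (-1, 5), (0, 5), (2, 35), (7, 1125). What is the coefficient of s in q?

Write q(s) = as^3 + bs^2 + cs + d. Substituting each data point gives a linear system:
  -a + b - c + d = 5
  d = 5
  8a + 4b + 2c + d = 35
  343a + 49b + 7c + d = 1125
Solving the system yields a = 3, b = 2, c = -1, d = 5.
So q(s) = 3s^3 + 2s^2 - s + 5.
The coefficient of s is -1.

-1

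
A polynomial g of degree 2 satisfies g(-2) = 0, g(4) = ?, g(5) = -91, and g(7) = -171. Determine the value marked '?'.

The 3 known points determine the degree-2 polynomial uniquely.
Write g(n) = an^2 + bn + c. Substituting each data point gives a linear system:
  4a - 2b + c = 0
  25a + 5b + c = -91
  49a + 7b + c = -171
Solving the system yields a = -3, b = -4, c = 4.
So g(n) = -3n^2 - 4n + 4.
Then g(4) = -60.

-60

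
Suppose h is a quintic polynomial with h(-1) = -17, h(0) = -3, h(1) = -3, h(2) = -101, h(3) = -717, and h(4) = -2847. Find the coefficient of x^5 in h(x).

-2

Write h(x) = ax^5 + bx^4 + cx^3 + dx^2 + ex + k. Substituting each data point gives a linear system:
  -a + b - c + d - e + k = -17
  k = -3
  a + b + c + d + e + k = -3
  32a + 16b + 8c + 4d + 2e + k = -101
  243a + 81b + 27c + 9d + 3e + k = -717
  1024a + 256b + 64c + 16d + 4e + k = -2847
Solving the system yields a = -2, b = -4, c = 4, d = -3, e = 5, k = -3.
So h(x) = -2x⁵ - 4x⁴ + 4x³ - 3x² + 5x - 3.
The leading coefficient is -2.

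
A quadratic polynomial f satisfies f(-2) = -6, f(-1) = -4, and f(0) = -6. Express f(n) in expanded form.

Using the Lagrange interpolation formula with nodes -2, -1, 0:
  L_0(n) = (n + 1)n / 2
  L_1(n) = (n + 2)n / -1
  L_2(n) = (n + 2)(n + 1) / 2
Then f(n) = -6·L_0(n) - 4·L_1(n) - 6·L_2(n).
Expanding and collecting terms gives f(n) = -2n² - 4n - 6.
Check: f(-2) = -6. ✓

f(n) = -2n^2 - 4n - 6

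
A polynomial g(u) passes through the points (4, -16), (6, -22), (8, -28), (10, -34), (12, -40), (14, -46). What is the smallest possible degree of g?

1

Forward differences of the values at u = 4, 6, 8, 10, 12, 14:
  g  : -16  -22  -28  -34  -40  -46
  Δ  : -6  -6  -6  -6  -6
  Δ^2: 0  0  0  0
  Δ^3: 0  0  0
  Δ^4: 0  0
  Δ^5: 0
The first differences are constant (-6) and nonzero, while all higher differences vanish, so the minimal degree is 1.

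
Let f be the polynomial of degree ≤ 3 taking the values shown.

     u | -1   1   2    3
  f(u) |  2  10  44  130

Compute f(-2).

-20

Using the Lagrange interpolation formula with nodes -1, 1, 2, 3:
  L_0(u) = (u - 1)(u - 2)(u - 3) / -24
  L_1(u) = (u + 1)(u - 2)(u - 3) / 4
  L_2(u) = (u + 1)(u - 1)(u - 3) / -3
  L_3(u) = (u + 1)(u - 1)(u - 2) / 8
Then f(u) = 2·L_0(u) + 10·L_1(u) + 44·L_2(u) + 130·L_3(u).
Expanding and collecting terms gives f(u) = 4u³ + 2u² + 4.
Evaluating at u = -2: f(-2) = -20.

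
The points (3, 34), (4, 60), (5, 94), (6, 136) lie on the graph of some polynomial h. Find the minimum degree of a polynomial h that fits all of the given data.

2

Forward differences of the values at u = 3, 4, 5, 6:
  h  : 34  60  94  136
  Δ  : 26  34  42
  Δ^2: 8  8
  Δ^3: 0
The second differences are constant (8) and nonzero, while all higher differences vanish, so the minimal degree is 2.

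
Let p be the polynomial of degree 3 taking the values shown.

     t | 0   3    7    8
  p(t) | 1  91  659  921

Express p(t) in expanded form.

Using the Lagrange interpolation formula with nodes 0, 3, 7, 8:
  L_0(t) = (t - 3)(t - 7)(t - 8) / -168
  L_1(t) = t(t - 7)(t - 8) / 60
  L_2(t) = t(t - 3)(t - 8) / -28
  L_3(t) = t(t - 3)(t - 7) / 40
Then p(t) = 1·L_0(t) + 91·L_1(t) + 659·L_2(t) + 921·L_3(t).
Expanding and collecting terms gives p(t) = t^3 + 6t^2 + 3t + 1.
Check: p(8) = 921. ✓

p(t) = t^3 + 6t^2 + 3t + 1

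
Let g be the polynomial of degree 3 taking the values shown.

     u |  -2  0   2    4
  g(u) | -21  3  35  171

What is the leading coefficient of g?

Write g(u) = au^3 + bu^2 + cu + d. Substituting each data point gives a linear system:
  -8a + 4b - 2c + d = -21
  d = 3
  8a + 4b + 2c + d = 35
  64a + 16b + 4c + d = 171
Solving the system yields a = 2, b = 1, c = 6, d = 3.
So g(u) = 2u³ + u² + 6u + 3.
The leading coefficient is 2.

2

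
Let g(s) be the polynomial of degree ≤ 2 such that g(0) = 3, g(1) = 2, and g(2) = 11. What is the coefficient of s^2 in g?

Write g(s) = as^2 + bs + c. Substituting each data point gives a linear system:
  c = 3
  a + b + c = 2
  4a + 2b + c = 11
Solving the system yields a = 5, b = -6, c = 3.
So g(s) = 5s^2 - 6s + 3.
The leading coefficient is 5.

5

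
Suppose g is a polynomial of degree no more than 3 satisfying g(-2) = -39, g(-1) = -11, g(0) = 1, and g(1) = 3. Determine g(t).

g(t) = t^3 - 5t^2 + 6t + 1

Using the Lagrange interpolation formula with nodes -2, -1, 0, 1:
  L_0(t) = (t + 1)t(t - 1) / -6
  L_1(t) = (t + 2)t(t - 1) / 2
  L_2(t) = (t + 2)(t + 1)(t - 1) / -2
  L_3(t) = (t + 2)(t + 1)t / 6
Then g(t) = -39·L_0(t) - 11·L_1(t) + 1·L_2(t) + 3·L_3(t).
Expanding and collecting terms gives g(t) = t^3 - 5t^2 + 6t + 1.
Check: g(-2) = -39. ✓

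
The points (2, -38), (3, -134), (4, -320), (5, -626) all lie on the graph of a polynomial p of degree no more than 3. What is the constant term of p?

4

Write p(n) = an^3 + bn^2 + cn + d. Substituting each data point gives a linear system:
  8a + 4b + 2c + d = -38
  27a + 9b + 3c + d = -134
  64a + 16b + 4c + d = -320
  125a + 25b + 5c + d = -626
Solving the system yields a = -5, b = 0, c = -1, d = 4.
So p(n) = -5n³ - n + 4.
The constant term is 4.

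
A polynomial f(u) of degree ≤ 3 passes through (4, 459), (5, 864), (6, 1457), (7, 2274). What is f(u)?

Using the Lagrange interpolation formula with nodes 4, 5, 6, 7:
  L_0(u) = (u - 5)(u - 6)(u - 7) / -6
  L_1(u) = (u - 4)(u - 6)(u - 7) / 2
  L_2(u) = (u - 4)(u - 5)(u - 7) / -2
  L_3(u) = (u - 4)(u - 5)(u - 6) / 6
Then f(u) = 459·L_0(u) + 864·L_1(u) + 1457·L_2(u) + 2274·L_3(u).
Expanding and collecting terms gives f(u) = 6u^3 + 4u^2 + 3u - 1.
Check: f(5) = 864. ✓

f(u) = 6u^3 + 4u^2 + 3u - 1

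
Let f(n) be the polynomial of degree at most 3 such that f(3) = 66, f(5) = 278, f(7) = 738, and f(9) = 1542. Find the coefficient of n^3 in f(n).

2

Write f(n) = an^3 + bn^2 + cn + d. Substituting each data point gives a linear system:
  27a + 9b + 3c + d = 66
  125a + 25b + 5c + d = 278
  343a + 49b + 7c + d = 738
  729a + 81b + 9c + d = 1542
Solving the system yields a = 2, b = 1, c = 0, d = 3.
So f(n) = 2n^3 + n^2 + 3.
The leading coefficient is 2.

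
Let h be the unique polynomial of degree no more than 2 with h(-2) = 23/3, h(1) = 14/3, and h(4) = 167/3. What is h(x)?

Using the Lagrange interpolation formula with nodes -2, 1, 4:
  L_0(x) = (x - 1)(x - 4) / 18
  L_1(x) = (x + 2)(x - 4) / -9
  L_2(x) = (x + 2)(x - 1) / 18
Then h(x) = 23/3·L_0(x) + 14/3·L_1(x) + 167/3·L_2(x).
Expanding and collecting terms gives h(x) = 3x^2 + 2x - 1/3.
Check: h(1) = 14/3. ✓

h(x) = 3x^2 + 2x - 1/3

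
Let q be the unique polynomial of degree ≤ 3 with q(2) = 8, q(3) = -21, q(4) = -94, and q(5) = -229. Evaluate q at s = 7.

Using the Lagrange interpolation formula with nodes 2, 3, 4, 5:
  L_0(s) = (s - 3)(s - 4)(s - 5) / -6
  L_1(s) = (s - 2)(s - 4)(s - 5) / 2
  L_2(s) = (s - 2)(s - 3)(s - 5) / -2
  L_3(s) = (s - 2)(s - 3)(s - 4) / 6
Then q(s) = 8·L_0(s) - 21·L_1(s) - 94·L_2(s) - 229·L_3(s).
Expanding and collecting terms gives q(s) = -3s^3 + 5s^2 + 3s + 6.
Evaluating at s = 7: q(7) = -757.

-757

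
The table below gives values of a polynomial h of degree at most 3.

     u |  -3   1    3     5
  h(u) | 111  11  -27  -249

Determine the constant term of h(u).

6

Write h(u) = au^3 + bu^2 + cu + d. Substituting each data point gives a linear system:
  -27a + 9b - 3c + d = 111
  a + b + c + d = 11
  27a + 9b + 3c + d = -27
  125a + 25b + 5c + d = -249
Solving the system yields a = -3, b = 4, c = 4, d = 6.
So h(u) = -3u³ + 4u² + 4u + 6.
The constant term is 6.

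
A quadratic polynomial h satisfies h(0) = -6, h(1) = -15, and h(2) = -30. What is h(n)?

h(n) = -3n^2 - 6n - 6

Write h(n) = an^2 + bn + c. Substituting each data point gives a linear system:
  c = -6
  a + b + c = -15
  4a + 2b + c = -30
Solving the system yields a = -3, b = -6, c = -6.
So h(n) = -3n^2 - 6n - 6.
Check: h(2) = -30. ✓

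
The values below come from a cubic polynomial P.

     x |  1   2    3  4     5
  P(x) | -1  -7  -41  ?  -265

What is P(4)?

-121

The 4 known points determine the degree-3 polynomial uniquely.
Write P(x) = ax^3 + bx^2 + cx + d. Substituting each data point gives a linear system:
  a + b + c + d = -1
  8a + 4b + 2c + d = -7
  27a + 9b + 3c + d = -41
  125a + 25b + 5c + d = -265
Solving the system yields a = -3, b = 4, c = 3, d = -5.
So P(x) = -3x³ + 4x² + 3x - 5.
Then P(4) = -121.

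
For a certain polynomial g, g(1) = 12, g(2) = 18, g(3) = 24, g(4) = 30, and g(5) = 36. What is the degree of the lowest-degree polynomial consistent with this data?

Forward differences of the values at u = 1, 2, 3, 4, 5:
  g  : 12  18  24  30  36
  Δ  : 6  6  6  6
  Δ^2: 0  0  0
  Δ^3: 0  0
  Δ^4: 0
The first differences are constant (6) and nonzero, while all higher differences vanish, so the minimal degree is 1.

1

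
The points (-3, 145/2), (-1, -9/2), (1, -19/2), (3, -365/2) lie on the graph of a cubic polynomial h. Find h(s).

h(s) = -5s^3 - 6s^2 + (5/2)s - 1

Using the Lagrange interpolation formula with nodes -3, -1, 1, 3:
  L_0(s) = (s + 1)(s - 1)(s - 3) / -48
  L_1(s) = (s + 3)(s - 1)(s - 3) / 16
  L_2(s) = (s + 3)(s + 1)(s - 3) / -16
  L_3(s) = (s + 3)(s + 1)(s - 1) / 48
Then h(s) = 145/2·L_0(s) - 9/2·L_1(s) - 19/2·L_2(s) - 365/2·L_3(s).
Expanding and collecting terms gives h(s) = -5s^3 - 6s^2 + (5/2)s - 1.
Check: h(-1) = -9/2. ✓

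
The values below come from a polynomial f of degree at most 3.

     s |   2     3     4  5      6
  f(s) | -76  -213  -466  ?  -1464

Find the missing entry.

The 4 known points determine the degree-3 polynomial uniquely.
Write f(s) = as^3 + bs^2 + cs + d. Substituting each data point gives a linear system:
  8a + 4b + 2c + d = -76
  27a + 9b + 3c + d = -213
  64a + 16b + 4c + d = -466
  216a + 36b + 6c + d = -1464
Solving the system yields a = -6, b = -4, c = -3, d = -6.
So f(s) = -6s^3 - 4s^2 - 3s - 6.
Then f(5) = -871.

-871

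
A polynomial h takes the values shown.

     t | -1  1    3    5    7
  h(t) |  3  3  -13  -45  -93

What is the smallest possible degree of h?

Forward differences of the values at t = -1, 1, 3, 5, 7:
  h  : 3  3  -13  -45  -93
  Δ  : 0  -16  -32  -48
  Δ^2: -16  -16  -16
  Δ^3: 0  0
  Δ^4: 0
The second differences are constant (-16) and nonzero, while all higher differences vanish, so the minimal degree is 2.

2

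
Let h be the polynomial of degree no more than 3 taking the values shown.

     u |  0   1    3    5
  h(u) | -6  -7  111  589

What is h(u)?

h(u) = 5u^3 - 6u - 6

Using the Lagrange interpolation formula with nodes 0, 1, 3, 5:
  L_0(u) = (u - 1)(u - 3)(u - 5) / -15
  L_1(u) = u(u - 3)(u - 5) / 8
  L_2(u) = u(u - 1)(u - 5) / -12
  L_3(u) = u(u - 1)(u - 3) / 40
Then h(u) = -6·L_0(u) - 7·L_1(u) + 111·L_2(u) + 589·L_3(u).
Expanding and collecting terms gives h(u) = 5u^3 - 6u - 6.
Check: h(5) = 589. ✓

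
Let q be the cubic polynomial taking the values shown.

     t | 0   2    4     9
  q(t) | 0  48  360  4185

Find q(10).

Write q(t) = at^3 + bt^2 + ct + d. Substituting each data point gives a linear system:
  d = 0
  8a + 4b + 2c + d = 48
  64a + 16b + 4c + d = 360
  729a + 81b + 9c + d = 4185
Solving the system yields a = 6, b = -3, c = 6, d = 0.
So q(t) = 6t³ - 3t² + 6t.
Then q(10) = 5760.

5760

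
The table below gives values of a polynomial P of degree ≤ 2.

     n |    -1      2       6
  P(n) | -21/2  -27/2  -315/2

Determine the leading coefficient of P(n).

Write P(n) = an^2 + bn + c. Substituting each data point gives a linear system:
  a - b + c = -21/2
  4a + 2b + c = -27/2
  36a + 6b + c = -315/2
Solving the system yields a = -5, b = 4, c = -3/2.
So P(n) = -5n² + 4n - 3/2.
The leading coefficient is -5.

-5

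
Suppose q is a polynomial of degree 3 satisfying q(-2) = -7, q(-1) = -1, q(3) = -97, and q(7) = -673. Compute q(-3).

Write q(n) = an^3 + bn^2 + cn + d. Substituting each data point gives a linear system:
  -8a + 4b - 2c + d = -7
  -a + b - c + d = -1
  27a + 9b + 3c + d = -97
  343a + 49b + 7c + d = -673
Solving the system yields a = -1, b = -6, c = -5, d = -1.
So q(n) = -n^3 - 6n^2 - 5n - 1.
Then q(-3) = -13.

-13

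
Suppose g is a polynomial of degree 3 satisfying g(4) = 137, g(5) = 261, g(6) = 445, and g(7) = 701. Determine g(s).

Write g(s) = as^3 + bs^2 + cs + d. Substituting each data point gives a linear system:
  64a + 16b + 4c + d = 137
  125a + 25b + 5c + d = 261
  216a + 36b + 6c + d = 445
  343a + 49b + 7c + d = 701
Solving the system yields a = 2, b = 0, c = 2, d = 1.
So g(s) = 2s^3 + 2s + 1.
Check: g(6) = 445. ✓

g(s) = 2s^3 + 2s + 1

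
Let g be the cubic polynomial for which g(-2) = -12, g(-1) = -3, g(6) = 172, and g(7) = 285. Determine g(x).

Write g(x) = ax^3 + bx^2 + cx + d. Substituting each data point gives a linear system:
  -8a + 4b - 2c + d = -12
  -a + b - c + d = -3
  216a + 36b + 6c + d = 172
  343a + 49b + 7c + d = 285
Solving the system yields a = 1, b = -1, c = -1, d = -2.
So g(x) = x^3 - x^2 - x - 2.
Check: g(-1) = -3. ✓

g(x) = x^3 - x^2 - x - 2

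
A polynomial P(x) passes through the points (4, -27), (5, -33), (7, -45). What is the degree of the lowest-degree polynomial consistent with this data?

1

Divided differences on the nodes 4, 5, 7:
  order 0: -27  -33  -45
  order 1: -6  -6
  order 2: 0
The order-1 divided differences are all -6 (nonzero) and every higher order vanishes, so the data lies on a polynomial of degree exactly 1.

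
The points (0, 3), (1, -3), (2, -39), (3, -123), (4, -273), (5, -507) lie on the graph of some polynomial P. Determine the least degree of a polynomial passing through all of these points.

3

Forward differences of the values at s = 0, 1, 2, 3, 4, 5:
  P  : 3  -3  -39  -123  -273  -507
  Δ  : -6  -36  -84  -150  -234
  Δ^2: -30  -48  -66  -84
  Δ^3: -18  -18  -18
  Δ^4: 0  0
  Δ^5: 0
The third differences are constant (-18) and nonzero, while all higher differences vanish, so the minimal degree is 3.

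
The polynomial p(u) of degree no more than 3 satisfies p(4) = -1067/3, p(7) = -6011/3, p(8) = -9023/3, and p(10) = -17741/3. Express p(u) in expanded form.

p(u) = -6u^3 + (1/3)u^2 + 5u + 3

Write p(u) = au^3 + bu^2 + cu + d. Substituting each data point gives a linear system:
  64a + 16b + 4c + d = -1067/3
  343a + 49b + 7c + d = -6011/3
  512a + 64b + 8c + d = -9023/3
  1000a + 100b + 10c + d = -17741/3
Solving the system yields a = -6, b = 1/3, c = 5, d = 3.
So p(u) = -6u^3 + (1/3)u^2 + 5u + 3.
Check: p(7) = -6011/3. ✓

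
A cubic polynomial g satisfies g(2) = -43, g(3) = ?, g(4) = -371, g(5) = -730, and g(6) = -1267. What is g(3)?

On equispaced nodes a degree-3 polynomial has vanishing fourth forward difference, so
  g(2) - 4·g(3) + 6·g(4) - 4·g(5) + g(6) = 0.
Substituting the known values and solving for g(3):
  -4·g(3) = 616
  g(3) = -154.

-154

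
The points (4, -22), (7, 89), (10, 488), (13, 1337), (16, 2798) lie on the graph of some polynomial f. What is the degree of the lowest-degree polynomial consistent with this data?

Forward differences of the values at u = 4, 7, 10, 13, 16:
  f  : -22  89  488  1337  2798
  Δ  : 111  399  849  1461
  Δ^2: 288  450  612
  Δ^3: 162  162
  Δ^4: 0
The third differences are constant (162) and nonzero, while all higher differences vanish, so the minimal degree is 3.

3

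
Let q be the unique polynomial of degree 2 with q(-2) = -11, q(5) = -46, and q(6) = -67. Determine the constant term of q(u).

Write q(u) = au^2 + bu + c. Substituting each data point gives a linear system:
  4a - 2b + c = -11
  25a + 5b + c = -46
  36a + 6b + c = -67
Solving the system yields a = -2, b = 1, c = -1.
So q(u) = -2u² + u - 1.
The constant term is -1.

-1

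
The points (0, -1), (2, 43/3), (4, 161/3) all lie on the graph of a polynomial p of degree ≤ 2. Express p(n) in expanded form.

p(n) = 3n^2 + (5/3)n - 1

Write p(n) = an^2 + bn + c. Substituting each data point gives a linear system:
  c = -1
  4a + 2b + c = 43/3
  16a + 4b + c = 161/3
Solving the system yields a = 3, b = 5/3, c = -1.
So p(n) = 3n² + (5/3)n - 1.
Check: p(4) = 161/3. ✓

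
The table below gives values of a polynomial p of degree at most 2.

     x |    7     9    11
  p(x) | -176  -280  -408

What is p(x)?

Write p(x) = ax^2 + bx + c. Substituting each data point gives a linear system:
  49a + 7b + c = -176
  81a + 9b + c = -280
  121a + 11b + c = -408
Solving the system yields a = -3, b = -4, c = -1.
So p(x) = -3x^2 - 4x - 1.
Check: p(7) = -176. ✓

p(x) = -3x^2 - 4x - 1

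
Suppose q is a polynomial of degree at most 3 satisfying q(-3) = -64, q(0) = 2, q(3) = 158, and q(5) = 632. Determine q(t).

Write q(t) = at^3 + bt^2 + ct + d. Substituting each data point gives a linear system:
  -27a + 9b - 3c + d = -64
  d = 2
  27a + 9b + 3c + d = 158
  125a + 25b + 5c + d = 632
Solving the system yields a = 4, b = 5, c = 1, d = 2.
So q(t) = 4t^3 + 5t^2 + t + 2.
Check: q(5) = 632. ✓

q(t) = 4t^3 + 5t^2 + t + 2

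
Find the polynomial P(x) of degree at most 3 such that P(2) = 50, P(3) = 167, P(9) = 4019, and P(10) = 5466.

Write P(x) = ax^3 + bx^2 + cx + d. Substituting each data point gives a linear system:
  8a + 4b + 2c + d = 50
  27a + 9b + 3c + d = 167
  729a + 81b + 9c + d = 4019
  1000a + 100b + 10c + d = 5466
Solving the system yields a = 5, b = 5, c = -3, d = -4.
So P(x) = 5x^3 + 5x^2 - 3x - 4.
Check: P(2) = 50. ✓

P(x) = 5x^3 + 5x^2 - 3x - 4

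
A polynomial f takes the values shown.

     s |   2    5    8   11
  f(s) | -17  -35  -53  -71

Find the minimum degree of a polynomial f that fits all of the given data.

1

Forward differences of the values at s = 2, 5, 8, 11:
  f  : -17  -35  -53  -71
  Δ  : -18  -18  -18
  Δ^2: 0  0
  Δ^3: 0
The first differences are constant (-18) and nonzero, while all higher differences vanish, so the minimal degree is 1.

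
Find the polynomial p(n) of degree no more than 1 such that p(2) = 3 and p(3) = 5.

Write p(n) = an + b. Substituting each data point gives a linear system:
  2a + b = 3
  3a + b = 5
Solving the system yields a = 2, b = -1.
So p(n) = 2n - 1.
Check: p(3) = 5. ✓

p(n) = 2n - 1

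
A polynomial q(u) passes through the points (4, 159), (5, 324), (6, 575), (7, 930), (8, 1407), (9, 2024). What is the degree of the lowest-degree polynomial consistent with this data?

Forward differences of the values at u = 4, 5, 6, 7, 8, 9:
  q  : 159  324  575  930  1407  2024
  Δ  : 165  251  355  477  617
  Δ^2: 86  104  122  140
  Δ^3: 18  18  18
  Δ^4: 0  0
  Δ^5: 0
The third differences are constant (18) and nonzero, while all higher differences vanish, so the minimal degree is 3.

3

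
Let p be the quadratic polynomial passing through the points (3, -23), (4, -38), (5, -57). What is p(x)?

Write p(x) = ax^2 + bx + c. Substituting each data point gives a linear system:
  9a + 3b + c = -23
  16a + 4b + c = -38
  25a + 5b + c = -57
Solving the system yields a = -2, b = -1, c = -2.
So p(x) = -2x^2 - x - 2.
Check: p(3) = -23. ✓

p(x) = -2x^2 - x - 2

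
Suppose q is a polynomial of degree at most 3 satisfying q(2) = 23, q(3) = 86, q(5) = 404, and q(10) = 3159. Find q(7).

Write q(s) = as^3 + bs^2 + cs + d. Substituting each data point gives a linear system:
  8a + 4b + 2c + d = 23
  27a + 9b + 3c + d = 86
  125a + 25b + 5c + d = 404
  1000a + 100b + 10c + d = 3159
Solving the system yields a = 3, b = 2, c = -4, d = -1.
So q(s) = 3s³ + 2s² - 4s - 1.
Then q(7) = 1098.

1098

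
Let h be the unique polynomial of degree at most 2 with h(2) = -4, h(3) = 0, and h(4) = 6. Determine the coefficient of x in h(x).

Write h(x) = ax^2 + bx + c. Substituting each data point gives a linear system:
  4a + 2b + c = -4
  9a + 3b + c = 0
  16a + 4b + c = 6
Solving the system yields a = 1, b = -1, c = -6.
So h(x) = x² - x - 6.
The coefficient of x is -1.

-1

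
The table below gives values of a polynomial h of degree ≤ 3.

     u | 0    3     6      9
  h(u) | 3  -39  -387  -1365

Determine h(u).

h(u) = -2u^3 + u^2 + u + 3

Write h(u) = au^3 + bu^2 + cu + d. Substituting each data point gives a linear system:
  d = 3
  27a + 9b + 3c + d = -39
  216a + 36b + 6c + d = -387
  729a + 81b + 9c + d = -1365
Solving the system yields a = -2, b = 1, c = 1, d = 3.
So h(u) = -2u³ + u² + u + 3.
Check: h(9) = -1365. ✓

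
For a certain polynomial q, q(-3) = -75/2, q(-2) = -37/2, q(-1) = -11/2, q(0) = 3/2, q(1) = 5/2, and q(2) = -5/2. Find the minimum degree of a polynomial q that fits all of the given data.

2

Forward differences of the values at u = -3, -2, -1, 0, 1, 2:
  q  : -75/2  -37/2  -11/2  3/2  5/2  -5/2
  Δ  : 19  13  7  1  -5
  Δ^2: -6  -6  -6  -6
  Δ^3: 0  0  0
  Δ^4: 0  0
  Δ^5: 0
The second differences are constant (-6) and nonzero, while all higher differences vanish, so the minimal degree is 2.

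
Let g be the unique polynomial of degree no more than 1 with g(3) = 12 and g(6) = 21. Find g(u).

Write g(u) = au + b. Substituting each data point gives a linear system:
  3a + b = 12
  6a + b = 21
Solving the system yields a = 3, b = 3.
So g(u) = 3u + 3.
Check: g(3) = 12. ✓

g(u) = 3u + 3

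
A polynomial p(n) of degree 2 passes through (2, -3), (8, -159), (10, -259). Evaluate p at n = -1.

Using the Lagrange interpolation formula with nodes 2, 8, 10:
  L_0(n) = (n - 8)(n - 10) / 48
  L_1(n) = (n - 2)(n - 10) / -12
  L_2(n) = (n - 2)(n - 8) / 16
Then p(n) = -3·L_0(n) - 159·L_1(n) - 259·L_2(n).
Expanding and collecting terms gives p(n) = -3n^2 + 4n + 1.
Evaluating at n = -1: p(-1) = -6.

-6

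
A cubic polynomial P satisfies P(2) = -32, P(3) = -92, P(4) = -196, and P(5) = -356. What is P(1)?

-4

Forward differences of the values at s = 2, 3, 4, 5:
  P  : -32  -92  -196  -356
  Δ  : -60  -104  -160
  Δ^2: -44  -56
  Δ^3: -12
The third differences are constant, confirming degree 3.
Interpolating (Newton forward form) and evaluating at s = 1 gives P(1) = -4.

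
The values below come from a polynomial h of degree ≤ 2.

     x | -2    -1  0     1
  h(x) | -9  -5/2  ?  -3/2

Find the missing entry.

The 3 known points determine the degree-2 polynomial uniquely.
Write h(x) = ax^2 + bx + c. Substituting each data point gives a linear system:
  4a - 2b + c = -9
  a - b + c = -5/2
  a + b + c = -3/2
Solving the system yields a = -2, b = 1/2, c = 0.
So h(x) = -2x^2 + (1/2)x.
Then h(0) = 0.

0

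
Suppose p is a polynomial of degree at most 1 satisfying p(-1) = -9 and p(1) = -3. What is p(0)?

-6

Using the Lagrange interpolation formula with nodes -1, 1:
  L_0(x) = (x - 1) / -2
  L_1(x) = (x + 1) / 2
Then p(x) = -9·L_0(x) - 3·L_1(x).
Expanding and collecting terms gives p(x) = 3x - 6.
Evaluating at x = 0: p(0) = -6.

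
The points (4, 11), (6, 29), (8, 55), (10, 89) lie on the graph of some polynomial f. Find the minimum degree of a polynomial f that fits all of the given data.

2

Forward differences of the values at t = 4, 6, 8, 10:
  f  : 11  29  55  89
  Δ  : 18  26  34
  Δ^2: 8  8
  Δ^3: 0
The second differences are constant (8) and nonzero, while all higher differences vanish, so the minimal degree is 2.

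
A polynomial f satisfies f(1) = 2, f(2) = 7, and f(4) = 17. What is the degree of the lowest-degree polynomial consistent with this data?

1

Divided differences on the nodes 1, 2, 4:
  order 0: 2  7  17
  order 1: 5  5
  order 2: 0
The order-1 divided differences are all 5 (nonzero) and every higher order vanishes, so the data lies on a polynomial of degree exactly 1.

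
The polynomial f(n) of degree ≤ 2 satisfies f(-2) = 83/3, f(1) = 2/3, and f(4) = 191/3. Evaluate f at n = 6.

467/3

Forward differences of the values at n = -2, 1, 4:
  f  : 83/3  2/3  191/3
  Δ  : -27  63
  Δ^2: 90
The second differences are constant, confirming degree 2.
Interpolating (Newton forward form) and evaluating at n = 6 gives f(6) = 467/3.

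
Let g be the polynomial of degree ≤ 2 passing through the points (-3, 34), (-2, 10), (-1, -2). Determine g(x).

Write g(x) = ax^2 + bx + c. Substituting each data point gives a linear system:
  9a - 3b + c = 34
  4a - 2b + c = 10
  a - b + c = -2
Solving the system yields a = 6, b = 6, c = -2.
So g(x) = 6x^2 + 6x - 2.
Check: g(-3) = 34. ✓

g(x) = 6x^2 + 6x - 2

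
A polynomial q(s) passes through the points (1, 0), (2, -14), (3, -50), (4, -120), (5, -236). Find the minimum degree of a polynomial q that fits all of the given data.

Forward differences of the values at s = 1, 2, 3, 4, 5:
  q  : 0  -14  -50  -120  -236
  Δ  : -14  -36  -70  -116
  Δ^2: -22  -34  -46
  Δ^3: -12  -12
  Δ^4: 0
The third differences are constant (-12) and nonzero, while all higher differences vanish, so the minimal degree is 3.

3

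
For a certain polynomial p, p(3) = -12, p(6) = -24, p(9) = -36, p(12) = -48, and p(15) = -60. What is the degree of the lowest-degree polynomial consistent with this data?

1

Forward differences of the values at t = 3, 6, 9, 12, 15:
  p  : -12  -24  -36  -48  -60
  Δ  : -12  -12  -12  -12
  Δ^2: 0  0  0
  Δ^3: 0  0
  Δ^4: 0
The first differences are constant (-12) and nonzero, while all higher differences vanish, so the minimal degree is 1.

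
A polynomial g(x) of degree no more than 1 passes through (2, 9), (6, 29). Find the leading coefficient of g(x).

5

Write g(x) = ax + b. Substituting each data point gives a linear system:
  2a + b = 9
  6a + b = 29
Solving the system yields a = 5, b = -1.
So g(x) = 5x - 1.
The leading coefficient is 5.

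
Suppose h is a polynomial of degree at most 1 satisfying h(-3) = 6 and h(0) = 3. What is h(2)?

1

Using the Lagrange interpolation formula with nodes -3, 0:
  L_0(t) = t / -3
  L_1(t) = (t + 3) / 3
Then h(t) = 6·L_0(t) + 3·L_1(t).
Expanding and collecting terms gives h(t) = -t + 3.
Evaluating at t = 2: h(2) = 1.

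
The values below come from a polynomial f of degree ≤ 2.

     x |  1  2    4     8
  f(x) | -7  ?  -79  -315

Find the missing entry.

The 3 known points determine the degree-2 polynomial uniquely.
Write f(x) = ax^2 + bx + c. Substituting each data point gives a linear system:
  a + b + c = -7
  16a + 4b + c = -79
  64a + 8b + c = -315
Solving the system yields a = -5, b = 1, c = -3.
So f(x) = -5x^2 + x - 3.
Then f(2) = -21.

-21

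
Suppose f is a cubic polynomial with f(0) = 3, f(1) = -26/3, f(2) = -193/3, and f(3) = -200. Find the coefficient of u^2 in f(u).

-4

Write f(u) = au^3 + bu^2 + cu + d. Substituting each data point gives a linear system:
  d = 3
  a + b + c + d = -26/3
  8a + 4b + 2c + d = -193/3
  27a + 9b + 3c + d = -200
Solving the system yields a = -6, b = -4, c = -5/3, d = 3.
So f(u) = -6u^3 - 4u^2 - (5/3)u + 3.
The coefficient of u^2 is -4.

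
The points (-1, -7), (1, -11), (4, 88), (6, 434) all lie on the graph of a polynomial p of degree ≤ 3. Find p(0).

Write p(u) = au^3 + bu^2 + cu + d. Substituting each data point gives a linear system:
  -a + b - c + d = -7
  a + b + c + d = -11
  64a + 16b + 4c + d = 88
  216a + 36b + 6c + d = 434
Solving the system yields a = 3, b = -5, c = -5, d = -4.
So p(u) = 3u^3 - 5u^2 - 5u - 4.
Then p(0) = -4.

-4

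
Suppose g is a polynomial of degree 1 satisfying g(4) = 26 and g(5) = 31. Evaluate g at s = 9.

51

Using the Lagrange interpolation formula with nodes 4, 5:
  L_0(s) = (s - 5) / -1
  L_1(s) = (s - 4) / 1
Then g(s) = 26·L_0(s) + 31·L_1(s).
Expanding and collecting terms gives g(s) = 5s + 6.
Evaluating at s = 9: g(9) = 51.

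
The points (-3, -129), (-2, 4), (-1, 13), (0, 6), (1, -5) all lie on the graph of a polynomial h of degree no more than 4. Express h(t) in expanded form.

Write h(t) = at^4 + bt^3 + ct^2 + dt + e. Substituting each data point gives a linear system:
  81a - 27b + 9c - 3d + e = -129
  16a - 8b + 4c - 2d + e = 4
  a - b + c - d + e = 13
  e = 6
  a + b + c + d + e = -5
Solving the system yields a = -4, b = -6, c = 2, d = -3, e = 6.
So h(t) = -4t⁴ - 6t³ + 2t² - 3t + 6.
Check: h(-3) = -129. ✓

h(t) = -4t^4 - 6t^3 + 2t^2 - 3t + 6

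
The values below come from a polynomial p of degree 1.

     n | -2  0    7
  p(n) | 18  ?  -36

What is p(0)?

The 2 known points determine the degree-1 polynomial uniquely.
Write p(n) = an + b. Substituting each data point gives a linear system:
  -2a + b = 18
  7a + b = -36
Solving the system yields a = -6, b = 6.
So p(n) = -6n + 6.
Then p(0) = 6.

6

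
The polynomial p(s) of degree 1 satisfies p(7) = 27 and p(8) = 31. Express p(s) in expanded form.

Write p(s) = as + b. Substituting each data point gives a linear system:
  7a + b = 27
  8a + b = 31
Solving the system yields a = 4, b = -1.
So p(s) = 4s - 1.
Check: p(8) = 31. ✓

p(s) = 4s - 1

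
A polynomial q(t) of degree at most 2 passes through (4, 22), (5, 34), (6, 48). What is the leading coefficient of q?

Write q(t) = at^2 + bt + c. Substituting each data point gives a linear system:
  16a + 4b + c = 22
  25a + 5b + c = 34
  36a + 6b + c = 48
Solving the system yields a = 1, b = 3, c = -6.
So q(t) = t² + 3t - 6.
The leading coefficient is 1.

1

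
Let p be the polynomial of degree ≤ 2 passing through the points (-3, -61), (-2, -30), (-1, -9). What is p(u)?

p(u) = -5u^2 + 6u + 2

Using the Lagrange interpolation formula with nodes -3, -2, -1:
  L_0(u) = (u + 2)(u + 1) / 2
  L_1(u) = (u + 3)(u + 1) / -1
  L_2(u) = (u + 3)(u + 2) / 2
Then p(u) = -61·L_0(u) - 30·L_1(u) - 9·L_2(u).
Expanding and collecting terms gives p(u) = -5u² + 6u + 2.
Check: p(-3) = -61. ✓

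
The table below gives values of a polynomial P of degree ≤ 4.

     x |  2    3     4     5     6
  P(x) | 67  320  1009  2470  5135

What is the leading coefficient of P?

4

Write P(x) = ax^4 + bx^3 + cx^2 + dx + e. Substituting each data point gives a linear system:
  16a + 8b + 4c + 2d + e = 67
  81a + 27b + 9c + 3d + e = 320
  256a + 64b + 16c + 4d + e = 1009
  625a + 125b + 25c + 5d + e = 2470
  1296a + 216b + 36c + 6d + e = 5135
Solving the system yields a = 4, b = 0, c = -2, d = 3, e = 5.
So P(x) = 4x⁴ - 2x² + 3x + 5.
The leading coefficient is 4.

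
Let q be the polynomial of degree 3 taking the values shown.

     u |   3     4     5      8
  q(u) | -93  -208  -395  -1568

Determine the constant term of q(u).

0

Write q(u) = au^3 + bu^2 + cu + d. Substituting each data point gives a linear system:
  27a + 9b + 3c + d = -93
  64a + 16b + 4c + d = -208
  125a + 25b + 5c + d = -395
  512a + 64b + 8c + d = -1568
Solving the system yields a = -3, b = 0, c = -4, d = 0.
So q(u) = -3u³ - 4u.
The constant term is 0.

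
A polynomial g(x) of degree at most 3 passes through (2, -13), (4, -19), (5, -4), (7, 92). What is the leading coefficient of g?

1

Write g(x) = ax^3 + bx^2 + cx + d. Substituting each data point gives a linear system:
  8a + 4b + 2c + d = -13
  64a + 16b + 4c + d = -19
  125a + 25b + 5c + d = -4
  343a + 49b + 7c + d = 92
Solving the system yields a = 1, b = -5, c = -1, d = 1.
So g(x) = x^3 - 5x^2 - x + 1.
The leading coefficient is 1.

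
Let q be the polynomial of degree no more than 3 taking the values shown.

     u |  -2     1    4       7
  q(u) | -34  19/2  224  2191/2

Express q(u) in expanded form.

Using the Lagrange interpolation formula with nodes -2, 1, 4, 7:
  L_0(u) = (u - 1)(u - 4)(u - 7) / -162
  L_1(u) = (u + 2)(u - 4)(u - 7) / 54
  L_2(u) = (u + 2)(u - 1)(u - 7) / -54
  L_3(u) = (u + 2)(u - 1)(u - 4) / 162
Then q(u) = -34·L_0(u) + 19/2·L_1(u) + 224·L_2(u) + 2191/2·L_3(u).
Expanding and collecting terms gives q(u) = 3u³ + (1/2)u² + 6u.
Check: q(4) = 224. ✓

q(u) = 3u^3 + (1/2)u^2 + 6u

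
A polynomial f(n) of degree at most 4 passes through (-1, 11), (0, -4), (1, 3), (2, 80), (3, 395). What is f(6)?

6248

Write f(n) = an^4 + bn^3 + cn^2 + dn + e. Substituting each data point gives a linear system:
  a - b + c - d + e = 11
  e = -4
  a + b + c + d + e = 3
  16a + 8b + 4c + 2d + e = 80
  81a + 27b + 9c + 3d + e = 395
Solving the system yields a = 5, b = -2, c = 6, d = -2, e = -4.
So f(n) = 5n⁴ - 2n³ + 6n² - 2n - 4.
Then f(6) = 6248.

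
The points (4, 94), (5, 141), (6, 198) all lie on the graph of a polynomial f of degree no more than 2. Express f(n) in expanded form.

Using the Lagrange interpolation formula with nodes 4, 5, 6:
  L_0(n) = (n - 5)(n - 6) / 2
  L_1(n) = (n - 4)(n - 6) / -1
  L_2(n) = (n - 4)(n - 5) / 2
Then f(n) = 94·L_0(n) + 141·L_1(n) + 198·L_2(n).
Expanding and collecting terms gives f(n) = 5n² + 2n + 6.
Check: f(6) = 198. ✓

f(n) = 5n^2 + 2n + 6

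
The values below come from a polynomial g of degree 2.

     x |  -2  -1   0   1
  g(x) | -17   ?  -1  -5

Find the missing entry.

The 3 known points determine the degree-2 polynomial uniquely.
Write g(x) = ax^2 + bx + c. Substituting each data point gives a linear system:
  4a - 2b + c = -17
  c = -1
  a + b + c = -5
Solving the system yields a = -4, b = 0, c = -1.
So g(x) = -4x^2 - 1.
Then g(-1) = -5.

-5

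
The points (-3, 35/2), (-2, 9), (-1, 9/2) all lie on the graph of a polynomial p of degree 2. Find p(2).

15

Forward differences of the values at s = -3, -2, -1:
  p  : 35/2  9  9/2
  Δ  : -17/2  -9/2
  Δ^2: 4
The second differences are constant, confirming degree 2.
Interpolating (Newton forward form) and evaluating at s = 2 gives p(2) = 15.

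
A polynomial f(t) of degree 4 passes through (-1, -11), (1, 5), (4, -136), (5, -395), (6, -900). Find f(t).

f(t) = -t^4 + 2t^3 - 2t^2 + 6t

Write f(t) = at^4 + bt^3 + ct^2 + dt + e. Substituting each data point gives a linear system:
  a - b + c - d + e = -11
  a + b + c + d + e = 5
  256a + 64b + 16c + 4d + e = -136
  625a + 125b + 25c + 5d + e = -395
  1296a + 216b + 36c + 6d + e = -900
Solving the system yields a = -1, b = 2, c = -2, d = 6, e = 0.
So f(t) = -t^4 + 2t^3 - 2t^2 + 6t.
Check: f(-1) = -11. ✓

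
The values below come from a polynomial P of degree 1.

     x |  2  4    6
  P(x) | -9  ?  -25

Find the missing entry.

-17

On equispaced nodes a degree-1 polynomial has vanishing second forward difference, so
  P(2) - 2·P(4) + P(6) = 0.
Substituting the known values and solving for P(4):
  -2·P(4) = 34
  P(4) = -17.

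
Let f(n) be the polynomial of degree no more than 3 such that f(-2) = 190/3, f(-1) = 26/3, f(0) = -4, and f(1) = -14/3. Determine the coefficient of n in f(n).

-5/3

Write f(n) = an^3 + bn^2 + cn + d. Substituting each data point gives a linear system:
  -8a + 4b - 2c + d = 190/3
  -a + b - c + d = 26/3
  d = -4
  a + b + c + d = -14/3
Solving the system yields a = -5, b = 6, c = -5/3, d = -4.
So f(n) = -5n^3 + 6n^2 - (5/3)n - 4.
The coefficient of n is -5/3.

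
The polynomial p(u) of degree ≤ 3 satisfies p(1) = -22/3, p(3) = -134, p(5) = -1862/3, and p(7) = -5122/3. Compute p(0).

-4

Forward differences of the values at u = 1, 3, 5, 7:
  p  : -22/3  -134  -1862/3  -5122/3
  Δ  : -380/3  -1460/3  -3260/3
  Δ^2: -360  -600
  Δ^3: -240
The third differences are constant, confirming degree 3.
Interpolating (Newton forward form) and evaluating at u = 0 gives p(0) = -4.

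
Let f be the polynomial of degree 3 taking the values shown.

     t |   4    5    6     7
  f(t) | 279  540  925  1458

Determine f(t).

f(t) = 4t^3 + 2t^2 - t - 5

Write f(t) = at^3 + bt^2 + ct + d. Substituting each data point gives a linear system:
  64a + 16b + 4c + d = 279
  125a + 25b + 5c + d = 540
  216a + 36b + 6c + d = 925
  343a + 49b + 7c + d = 1458
Solving the system yields a = 4, b = 2, c = -1, d = -5.
So f(t) = 4t^3 + 2t^2 - t - 5.
Check: f(5) = 540. ✓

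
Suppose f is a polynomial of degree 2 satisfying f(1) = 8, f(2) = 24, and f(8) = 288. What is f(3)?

Write f(x) = ax^2 + bx + c. Substituting each data point gives a linear system:
  a + b + c = 8
  4a + 2b + c = 24
  64a + 8b + c = 288
Solving the system yields a = 4, b = 4, c = 0.
So f(x) = 4x² + 4x.
Then f(3) = 48.

48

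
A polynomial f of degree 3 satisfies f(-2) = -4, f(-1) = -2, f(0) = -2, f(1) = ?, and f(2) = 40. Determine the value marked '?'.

8

The 4 known points determine the degree-3 polynomial uniquely.
Write f(t) = at^3 + bt^2 + ct + d. Substituting each data point gives a linear system:
  -8a + 4b - 2c + d = -4
  -a + b - c + d = -2
  d = -2
  8a + 4b + 2c + d = 40
Solving the system yields a = 2, b = 5, c = 3, d = -2.
So f(t) = 2t^3 + 5t^2 + 3t - 2.
Then f(1) = 8.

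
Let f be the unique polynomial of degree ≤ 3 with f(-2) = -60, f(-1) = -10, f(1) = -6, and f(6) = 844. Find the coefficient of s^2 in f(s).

Write f(s) = as^3 + bs^2 + cs + d. Substituting each data point gives a linear system:
  -8a + 4b - 2c + d = -60
  -a + b - c + d = -10
  a + b + c + d = -6
  216a + 36b + 6c + d = 844
Solving the system yields a = 5, b = -6, c = -3, d = -2.
So f(s) = 5s^3 - 6s^2 - 3s - 2.
The coefficient of s^2 is -6.

-6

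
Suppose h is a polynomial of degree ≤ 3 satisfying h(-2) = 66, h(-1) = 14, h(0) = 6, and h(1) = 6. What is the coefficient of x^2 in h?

Write h(x) = ax^3 + bx^2 + cx + d. Substituting each data point gives a linear system:
  -8a + 4b - 2c + d = 66
  -a + b - c + d = 14
  d = 6
  a + b + c + d = 6
Solving the system yields a = -6, b = 4, c = 2, d = 6.
So h(x) = -6x^3 + 4x^2 + 2x + 6.
The coefficient of x^2 is 4.

4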